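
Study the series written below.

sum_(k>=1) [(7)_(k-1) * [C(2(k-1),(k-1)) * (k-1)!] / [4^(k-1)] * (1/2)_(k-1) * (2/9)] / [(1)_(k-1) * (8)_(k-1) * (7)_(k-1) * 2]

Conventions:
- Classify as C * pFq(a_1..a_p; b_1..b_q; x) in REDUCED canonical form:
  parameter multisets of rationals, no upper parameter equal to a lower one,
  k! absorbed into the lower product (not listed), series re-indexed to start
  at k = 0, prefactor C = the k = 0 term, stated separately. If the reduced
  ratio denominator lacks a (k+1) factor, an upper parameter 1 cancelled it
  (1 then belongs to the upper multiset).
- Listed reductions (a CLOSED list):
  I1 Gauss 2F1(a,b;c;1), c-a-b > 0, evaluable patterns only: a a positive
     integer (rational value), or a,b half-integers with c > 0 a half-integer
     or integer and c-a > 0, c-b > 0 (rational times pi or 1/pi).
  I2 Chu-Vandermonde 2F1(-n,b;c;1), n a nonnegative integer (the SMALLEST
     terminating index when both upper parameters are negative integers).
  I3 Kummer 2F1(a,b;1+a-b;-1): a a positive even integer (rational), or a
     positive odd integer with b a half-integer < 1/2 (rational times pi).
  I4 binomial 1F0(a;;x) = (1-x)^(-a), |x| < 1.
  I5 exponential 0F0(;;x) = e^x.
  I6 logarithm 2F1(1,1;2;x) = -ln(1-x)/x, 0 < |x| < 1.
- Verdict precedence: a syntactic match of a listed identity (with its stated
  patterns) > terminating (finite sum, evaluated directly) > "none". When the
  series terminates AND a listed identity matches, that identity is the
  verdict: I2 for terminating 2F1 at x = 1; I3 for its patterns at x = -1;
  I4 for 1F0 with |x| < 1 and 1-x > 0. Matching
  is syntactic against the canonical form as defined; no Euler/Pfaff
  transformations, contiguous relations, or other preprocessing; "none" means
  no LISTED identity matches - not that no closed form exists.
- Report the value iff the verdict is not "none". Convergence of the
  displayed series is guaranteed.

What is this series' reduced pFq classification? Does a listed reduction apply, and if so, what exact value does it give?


With C = 1/9: the canonical form is 2F1(1/2, 1/2; 8; 1). Verdict at x = 1: the half-integer Gauss pattern (I1) matches (x = 1; upper {1/2, 1/2} half-integers, c = 8 in the evaluable pattern). Value: (4194304/11594583) / pi.

Structural cue: from the first term 1/9: the parameter 7 appears in both the upper and lower lists and cancels.
Adjacent-term ratio: r(k) = 1 * (k+1/2) (k+1/2) / [(k+8) (k+1)] - rational in k. x = 1; t_0 = 1/9; negate the roots.


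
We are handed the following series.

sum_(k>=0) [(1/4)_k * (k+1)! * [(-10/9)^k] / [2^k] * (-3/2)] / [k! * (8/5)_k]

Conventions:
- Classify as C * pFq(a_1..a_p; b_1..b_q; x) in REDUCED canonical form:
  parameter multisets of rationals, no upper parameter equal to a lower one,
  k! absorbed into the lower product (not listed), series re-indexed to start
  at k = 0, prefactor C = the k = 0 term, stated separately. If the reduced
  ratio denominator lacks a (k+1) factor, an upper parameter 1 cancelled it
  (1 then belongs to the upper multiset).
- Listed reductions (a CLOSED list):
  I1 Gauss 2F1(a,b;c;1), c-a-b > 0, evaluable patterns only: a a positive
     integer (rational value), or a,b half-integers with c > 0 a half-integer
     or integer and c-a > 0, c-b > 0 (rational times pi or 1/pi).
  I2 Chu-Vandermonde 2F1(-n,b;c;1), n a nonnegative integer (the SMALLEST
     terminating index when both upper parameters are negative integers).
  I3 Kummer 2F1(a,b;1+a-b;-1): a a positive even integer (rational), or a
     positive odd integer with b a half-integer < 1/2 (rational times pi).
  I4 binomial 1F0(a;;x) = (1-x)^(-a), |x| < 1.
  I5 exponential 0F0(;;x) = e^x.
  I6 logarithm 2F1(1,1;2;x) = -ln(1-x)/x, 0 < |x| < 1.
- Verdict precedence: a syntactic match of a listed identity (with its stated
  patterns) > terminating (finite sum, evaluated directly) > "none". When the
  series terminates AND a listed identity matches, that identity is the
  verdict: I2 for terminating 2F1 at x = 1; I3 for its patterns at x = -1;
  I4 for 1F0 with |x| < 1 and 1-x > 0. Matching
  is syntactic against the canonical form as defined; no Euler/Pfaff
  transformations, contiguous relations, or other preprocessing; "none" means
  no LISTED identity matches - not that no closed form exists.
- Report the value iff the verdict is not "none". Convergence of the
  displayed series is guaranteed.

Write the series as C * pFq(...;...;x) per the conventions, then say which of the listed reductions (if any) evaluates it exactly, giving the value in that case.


This is -3/2 * 2F1(1/4, 2; 8/5; -5/9) in reduced canonical form. Verdict: none. A 2F1 with upper {1/4, 2} fits none of I1-I6 at x = -5/9; the sum runs forever.

Key observation: x = (-5/9) and the two k-th powers (C = -3/2, x = -5/9) combine into one argument.
Consecutive-term ratio: r(k) = (-5/9) * (k+1/4) (k+2) / [(k+8/5) (k+1)] - rational in k. x = (-5/9); t_0 = -3/2; negate the roots.


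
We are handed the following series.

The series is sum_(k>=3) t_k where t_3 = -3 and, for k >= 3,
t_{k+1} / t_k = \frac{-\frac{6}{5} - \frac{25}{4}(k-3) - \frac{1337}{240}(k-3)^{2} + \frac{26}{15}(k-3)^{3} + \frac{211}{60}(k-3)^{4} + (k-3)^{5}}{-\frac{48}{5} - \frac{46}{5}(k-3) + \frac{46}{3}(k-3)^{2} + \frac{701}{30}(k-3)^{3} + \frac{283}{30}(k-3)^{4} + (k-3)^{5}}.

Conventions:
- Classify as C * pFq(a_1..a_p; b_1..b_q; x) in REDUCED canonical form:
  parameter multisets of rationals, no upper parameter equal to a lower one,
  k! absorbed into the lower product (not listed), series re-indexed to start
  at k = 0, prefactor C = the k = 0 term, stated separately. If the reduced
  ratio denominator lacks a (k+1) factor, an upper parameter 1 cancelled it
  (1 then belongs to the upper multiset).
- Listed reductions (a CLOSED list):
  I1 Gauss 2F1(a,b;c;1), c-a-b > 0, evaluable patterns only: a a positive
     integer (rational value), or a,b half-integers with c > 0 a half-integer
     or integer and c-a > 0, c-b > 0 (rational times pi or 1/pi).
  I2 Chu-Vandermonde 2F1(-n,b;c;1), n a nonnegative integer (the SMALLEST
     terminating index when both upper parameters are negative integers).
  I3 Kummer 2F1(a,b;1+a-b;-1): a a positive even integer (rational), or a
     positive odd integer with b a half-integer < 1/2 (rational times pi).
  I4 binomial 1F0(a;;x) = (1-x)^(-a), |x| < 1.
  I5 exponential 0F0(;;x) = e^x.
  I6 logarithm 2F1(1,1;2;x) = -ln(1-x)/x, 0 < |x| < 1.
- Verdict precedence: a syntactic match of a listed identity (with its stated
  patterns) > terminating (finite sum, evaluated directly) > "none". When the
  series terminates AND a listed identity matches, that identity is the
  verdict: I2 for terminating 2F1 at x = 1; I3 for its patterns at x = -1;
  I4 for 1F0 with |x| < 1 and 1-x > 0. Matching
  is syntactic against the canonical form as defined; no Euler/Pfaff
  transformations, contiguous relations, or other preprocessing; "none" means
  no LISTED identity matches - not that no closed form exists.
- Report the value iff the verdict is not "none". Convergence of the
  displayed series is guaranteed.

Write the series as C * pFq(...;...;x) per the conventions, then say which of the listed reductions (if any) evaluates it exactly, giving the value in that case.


Classification (C = -3): 3F2 with upper {-\frac{4}{3}, \frac{1}{4}, \frac{3}{2}}, lower {-\frac{2}{3}, 6}, argument x = 1. Verdict: none. No listed pattern accepts 3F2(-\frac{4}{3}, \frac{1}{4}, \frac{3}{2}; -\frac{2}{3}, 6; 1).

First insight: t_0 = -3 here, and the expanded ratio factors over Q; prefactor -3, roots give parameters.
Step ratio: r(k) = 1 * (k-\frac{4}{3}) (k+\frac{1}{4}) (k+\frac{3}{2}) / [(k-\frac{2}{3}) (k+6) (k+1)] - rational in k. x = 1; t_0 = -3; negate the roots.


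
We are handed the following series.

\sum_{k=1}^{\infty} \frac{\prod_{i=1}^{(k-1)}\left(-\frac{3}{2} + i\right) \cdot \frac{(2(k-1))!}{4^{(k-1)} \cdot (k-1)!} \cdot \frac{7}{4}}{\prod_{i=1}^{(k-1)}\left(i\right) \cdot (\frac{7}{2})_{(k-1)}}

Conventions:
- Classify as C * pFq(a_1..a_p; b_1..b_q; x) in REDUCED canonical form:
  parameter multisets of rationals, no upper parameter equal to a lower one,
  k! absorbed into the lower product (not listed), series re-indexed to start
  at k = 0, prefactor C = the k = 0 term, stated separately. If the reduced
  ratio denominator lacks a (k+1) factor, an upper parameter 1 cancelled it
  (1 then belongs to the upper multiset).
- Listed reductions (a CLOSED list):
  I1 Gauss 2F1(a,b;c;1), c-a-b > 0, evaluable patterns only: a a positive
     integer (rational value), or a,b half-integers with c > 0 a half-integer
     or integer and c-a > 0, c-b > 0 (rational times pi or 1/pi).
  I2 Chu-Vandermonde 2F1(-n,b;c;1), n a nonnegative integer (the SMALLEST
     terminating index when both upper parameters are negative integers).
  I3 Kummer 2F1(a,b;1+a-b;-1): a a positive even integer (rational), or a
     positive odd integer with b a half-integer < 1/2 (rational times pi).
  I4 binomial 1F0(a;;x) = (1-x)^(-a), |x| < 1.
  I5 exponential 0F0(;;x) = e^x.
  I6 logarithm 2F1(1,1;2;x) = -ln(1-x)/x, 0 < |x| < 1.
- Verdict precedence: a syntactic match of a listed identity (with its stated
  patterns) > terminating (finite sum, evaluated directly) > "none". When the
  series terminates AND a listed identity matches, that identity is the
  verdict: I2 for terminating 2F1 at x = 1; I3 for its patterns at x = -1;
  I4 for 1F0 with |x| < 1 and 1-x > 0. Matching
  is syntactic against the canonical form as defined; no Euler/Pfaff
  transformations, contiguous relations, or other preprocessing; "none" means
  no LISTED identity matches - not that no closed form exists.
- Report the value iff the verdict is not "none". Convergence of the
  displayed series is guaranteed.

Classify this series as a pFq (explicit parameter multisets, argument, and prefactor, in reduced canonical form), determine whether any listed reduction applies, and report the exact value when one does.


Canonical form: C = \frac{7}{4} times 2F1 with upper {-\frac{1}{2}, \frac{1}{2}}, lower {\frac{7}{2}}, x = 1. Verdict (x = 1): Gauss (I1, half-integer pattern) applies (x = 1; upper {-\frac{1}{2}, \frac{1}{2}} half-integers, c = \frac{7}{2} in the evaluable pattern). Its exact value is \frac{525}{1024} \cdot \pi.

First insight: with t_0 = \frac{7}{4}, the (2k)!/(4^k k!) block (C = 7/4) is the Pochhammer (1/2)_k.
Ratio: r(k) = 1 * (k-\frac{1}{2}) (k+\frac{1}{2}) / [(k+\frac{7}{2}) (k+1)] - rational in k. x = 1; t_0 = \frac{7}{4}; negate the roots.


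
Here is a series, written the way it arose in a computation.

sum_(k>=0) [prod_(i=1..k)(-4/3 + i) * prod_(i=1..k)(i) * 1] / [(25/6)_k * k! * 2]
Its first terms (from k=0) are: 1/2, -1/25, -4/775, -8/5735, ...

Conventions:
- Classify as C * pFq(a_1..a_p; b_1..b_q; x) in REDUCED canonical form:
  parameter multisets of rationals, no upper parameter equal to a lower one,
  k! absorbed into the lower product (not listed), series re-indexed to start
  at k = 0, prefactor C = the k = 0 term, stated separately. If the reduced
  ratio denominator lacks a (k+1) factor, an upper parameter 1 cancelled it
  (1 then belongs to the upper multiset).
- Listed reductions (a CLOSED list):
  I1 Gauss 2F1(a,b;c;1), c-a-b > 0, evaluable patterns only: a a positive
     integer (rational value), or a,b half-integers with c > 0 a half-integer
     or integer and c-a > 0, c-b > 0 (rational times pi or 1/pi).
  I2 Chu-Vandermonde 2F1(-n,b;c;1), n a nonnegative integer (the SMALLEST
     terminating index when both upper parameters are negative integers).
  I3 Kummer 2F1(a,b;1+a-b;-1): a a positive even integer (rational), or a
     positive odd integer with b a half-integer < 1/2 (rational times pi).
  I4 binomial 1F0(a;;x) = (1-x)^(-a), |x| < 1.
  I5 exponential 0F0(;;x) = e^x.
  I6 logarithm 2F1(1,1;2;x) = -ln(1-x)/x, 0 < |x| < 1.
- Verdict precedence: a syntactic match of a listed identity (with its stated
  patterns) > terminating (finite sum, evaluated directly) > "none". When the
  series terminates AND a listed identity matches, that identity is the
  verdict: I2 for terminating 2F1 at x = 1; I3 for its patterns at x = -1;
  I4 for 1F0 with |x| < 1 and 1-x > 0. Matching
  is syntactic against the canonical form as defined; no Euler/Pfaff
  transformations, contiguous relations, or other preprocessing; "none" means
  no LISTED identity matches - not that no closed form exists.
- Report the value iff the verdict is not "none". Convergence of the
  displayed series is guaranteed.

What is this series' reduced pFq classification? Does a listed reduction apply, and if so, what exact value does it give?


Classification (C = 1/2): 2F1 with upper {-1/3, 1}, lower {25/6}, argument x = 1. Verdict: this is Gauss (I1, integer-parameter pattern) (x = 1: the Gamma ratio telescopes since c-a-b = 7/2 > 0 and a = 1 in Z>0). Sum: 19/42.

First insight: from the first term 1/2: the constant factors (C = 1/2) combine into one prefactor.
Step ratio: r(k) = 1 * (k-1/3) (k+1) / [(k+25/6) (k+1)] - poly over poly, x = 1 from leading terms; C = 1/2 at k = 0.


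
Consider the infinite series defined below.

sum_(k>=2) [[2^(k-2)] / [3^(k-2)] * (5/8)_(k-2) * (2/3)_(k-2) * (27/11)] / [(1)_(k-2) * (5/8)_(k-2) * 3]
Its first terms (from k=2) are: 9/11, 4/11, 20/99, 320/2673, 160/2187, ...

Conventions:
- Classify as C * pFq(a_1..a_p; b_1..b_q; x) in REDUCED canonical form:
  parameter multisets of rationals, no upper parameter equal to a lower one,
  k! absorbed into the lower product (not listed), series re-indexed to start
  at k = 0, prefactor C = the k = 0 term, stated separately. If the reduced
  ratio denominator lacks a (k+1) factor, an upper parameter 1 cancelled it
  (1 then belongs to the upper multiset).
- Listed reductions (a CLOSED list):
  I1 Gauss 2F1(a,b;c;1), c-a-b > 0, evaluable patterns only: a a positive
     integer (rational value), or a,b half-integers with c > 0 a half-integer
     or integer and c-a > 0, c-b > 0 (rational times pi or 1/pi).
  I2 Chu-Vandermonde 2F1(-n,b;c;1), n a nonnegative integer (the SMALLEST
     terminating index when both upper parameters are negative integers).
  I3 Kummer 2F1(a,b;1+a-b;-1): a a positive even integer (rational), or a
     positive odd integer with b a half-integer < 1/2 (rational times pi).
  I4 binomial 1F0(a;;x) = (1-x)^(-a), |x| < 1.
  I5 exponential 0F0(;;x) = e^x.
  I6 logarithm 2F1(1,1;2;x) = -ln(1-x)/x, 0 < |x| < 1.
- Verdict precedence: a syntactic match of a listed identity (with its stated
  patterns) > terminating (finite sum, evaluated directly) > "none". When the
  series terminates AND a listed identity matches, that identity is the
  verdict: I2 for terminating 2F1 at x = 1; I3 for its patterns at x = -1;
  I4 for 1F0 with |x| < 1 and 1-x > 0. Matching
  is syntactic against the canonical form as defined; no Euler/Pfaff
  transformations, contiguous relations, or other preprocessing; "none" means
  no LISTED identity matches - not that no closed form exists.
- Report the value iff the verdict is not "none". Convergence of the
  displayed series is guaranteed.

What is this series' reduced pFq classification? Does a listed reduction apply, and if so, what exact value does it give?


Classification (C = 9/11): 1F0 with upper {2/3}, lower {-}, argument x = 2/3. Verdict: the binomial series (I4) matches (the 1F0 binomial series: exponent -2/3, x = 2/3). Its exact value is (9/11) * (1/3)^(-2/3).

Key step: x = (2/3) and (1)_k (C = 9/11) is k! itself.
Ratio: r(k) = (2/3) * (k+2/3) / [(k+1)] - rational in k, leading ratio (2/3); with t_0 = 9/11, classification follows.


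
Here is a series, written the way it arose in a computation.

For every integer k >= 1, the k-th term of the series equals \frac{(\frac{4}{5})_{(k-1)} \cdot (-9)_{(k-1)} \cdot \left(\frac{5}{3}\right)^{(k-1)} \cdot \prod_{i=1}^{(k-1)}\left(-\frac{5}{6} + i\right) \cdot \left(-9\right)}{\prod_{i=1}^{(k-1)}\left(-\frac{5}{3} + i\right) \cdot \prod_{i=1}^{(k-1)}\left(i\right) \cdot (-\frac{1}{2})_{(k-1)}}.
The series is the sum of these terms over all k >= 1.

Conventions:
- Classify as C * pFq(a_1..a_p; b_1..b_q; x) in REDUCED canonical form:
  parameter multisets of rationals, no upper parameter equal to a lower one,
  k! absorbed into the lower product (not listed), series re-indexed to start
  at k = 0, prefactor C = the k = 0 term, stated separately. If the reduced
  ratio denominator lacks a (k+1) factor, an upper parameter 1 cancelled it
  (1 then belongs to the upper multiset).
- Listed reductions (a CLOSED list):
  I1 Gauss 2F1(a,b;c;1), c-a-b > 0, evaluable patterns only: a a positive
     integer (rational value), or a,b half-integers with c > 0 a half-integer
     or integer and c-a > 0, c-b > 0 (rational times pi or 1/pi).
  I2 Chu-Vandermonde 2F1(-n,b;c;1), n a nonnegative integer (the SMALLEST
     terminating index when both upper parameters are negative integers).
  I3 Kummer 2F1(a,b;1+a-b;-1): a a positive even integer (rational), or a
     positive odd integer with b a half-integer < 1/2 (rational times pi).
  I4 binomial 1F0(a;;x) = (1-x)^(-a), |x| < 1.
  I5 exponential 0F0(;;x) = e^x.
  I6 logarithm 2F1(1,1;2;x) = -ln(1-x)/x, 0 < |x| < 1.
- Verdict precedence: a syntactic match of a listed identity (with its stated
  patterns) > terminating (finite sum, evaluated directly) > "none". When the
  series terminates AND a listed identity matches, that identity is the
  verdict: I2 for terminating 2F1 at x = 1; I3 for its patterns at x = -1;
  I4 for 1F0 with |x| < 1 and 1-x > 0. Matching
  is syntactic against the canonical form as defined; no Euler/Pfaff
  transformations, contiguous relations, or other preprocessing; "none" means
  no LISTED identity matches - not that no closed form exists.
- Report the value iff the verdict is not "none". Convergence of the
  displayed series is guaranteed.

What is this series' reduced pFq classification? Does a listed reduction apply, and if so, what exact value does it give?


This is -9 * 3F2(-9, \frac{1}{6}, \frac{4}{5}; -\frac{2}{3}, -\frac{1}{2}; \frac{5}{3}) in reduced canonical form. Verdict: terminating. (-9)_k vanishes past k = 9, leaving a 10-term sum, computed directly. Hence: \frac{82195373}{240570}.

Key step: from the first term -9: the product of the first k integers (C = -9, x = 5/3) is k!.
Step ratio: r(k) = \frac{5}{3} * (k-9) (k+\frac{1}{6}) (k+\frac{4}{5}) / [(k-\frac{2}{3}) (k-\frac{1}{2}) (k+1)] ; factor over Q: parameters, x = \frac{5}{3}, and C = -9.


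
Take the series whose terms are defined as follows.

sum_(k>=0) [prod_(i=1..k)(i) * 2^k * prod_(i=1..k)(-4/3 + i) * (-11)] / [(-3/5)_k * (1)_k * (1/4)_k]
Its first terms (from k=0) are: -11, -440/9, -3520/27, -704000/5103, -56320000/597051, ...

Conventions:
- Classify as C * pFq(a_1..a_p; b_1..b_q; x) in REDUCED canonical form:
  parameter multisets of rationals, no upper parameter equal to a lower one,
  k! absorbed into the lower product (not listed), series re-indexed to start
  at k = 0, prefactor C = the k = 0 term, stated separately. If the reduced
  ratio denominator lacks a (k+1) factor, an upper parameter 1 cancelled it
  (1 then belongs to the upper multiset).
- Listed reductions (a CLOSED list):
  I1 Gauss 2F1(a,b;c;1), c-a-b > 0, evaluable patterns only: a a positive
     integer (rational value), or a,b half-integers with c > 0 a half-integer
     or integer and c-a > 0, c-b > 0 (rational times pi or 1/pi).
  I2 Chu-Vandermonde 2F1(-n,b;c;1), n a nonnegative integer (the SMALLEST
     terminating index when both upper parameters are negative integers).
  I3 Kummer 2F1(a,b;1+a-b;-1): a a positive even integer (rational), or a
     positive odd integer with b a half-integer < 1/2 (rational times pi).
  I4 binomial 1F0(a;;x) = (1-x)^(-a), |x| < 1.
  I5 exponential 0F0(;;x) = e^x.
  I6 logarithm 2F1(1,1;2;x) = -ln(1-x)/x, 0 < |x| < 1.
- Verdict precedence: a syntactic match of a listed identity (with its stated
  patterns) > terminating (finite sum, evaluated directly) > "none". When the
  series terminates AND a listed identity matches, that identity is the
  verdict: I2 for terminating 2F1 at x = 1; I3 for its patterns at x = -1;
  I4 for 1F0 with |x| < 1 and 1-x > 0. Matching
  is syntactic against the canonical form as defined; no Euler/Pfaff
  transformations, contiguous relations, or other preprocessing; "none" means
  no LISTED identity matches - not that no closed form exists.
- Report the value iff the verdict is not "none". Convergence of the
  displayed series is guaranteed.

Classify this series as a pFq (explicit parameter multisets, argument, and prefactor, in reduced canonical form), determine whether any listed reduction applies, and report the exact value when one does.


The series (x = 2) is 2F2: upper {-1/3, 1}, lower {-3/5, 1/4}, prefactor -11. Verdict: none. No listed pattern accepts 2F2(-1/3, 1; -3/5, 1/4; 2).

Key observation: t_0 = -11 here, and the running product (prefactor -11) telescopes to a rising factorial.
Term ratio: r(k) = 2 * (k-1/3) (k+1) / [(k-3/5) (k+1/4) (k+1)] - rational in k. x = 2; t_0 = -11; negate the roots.


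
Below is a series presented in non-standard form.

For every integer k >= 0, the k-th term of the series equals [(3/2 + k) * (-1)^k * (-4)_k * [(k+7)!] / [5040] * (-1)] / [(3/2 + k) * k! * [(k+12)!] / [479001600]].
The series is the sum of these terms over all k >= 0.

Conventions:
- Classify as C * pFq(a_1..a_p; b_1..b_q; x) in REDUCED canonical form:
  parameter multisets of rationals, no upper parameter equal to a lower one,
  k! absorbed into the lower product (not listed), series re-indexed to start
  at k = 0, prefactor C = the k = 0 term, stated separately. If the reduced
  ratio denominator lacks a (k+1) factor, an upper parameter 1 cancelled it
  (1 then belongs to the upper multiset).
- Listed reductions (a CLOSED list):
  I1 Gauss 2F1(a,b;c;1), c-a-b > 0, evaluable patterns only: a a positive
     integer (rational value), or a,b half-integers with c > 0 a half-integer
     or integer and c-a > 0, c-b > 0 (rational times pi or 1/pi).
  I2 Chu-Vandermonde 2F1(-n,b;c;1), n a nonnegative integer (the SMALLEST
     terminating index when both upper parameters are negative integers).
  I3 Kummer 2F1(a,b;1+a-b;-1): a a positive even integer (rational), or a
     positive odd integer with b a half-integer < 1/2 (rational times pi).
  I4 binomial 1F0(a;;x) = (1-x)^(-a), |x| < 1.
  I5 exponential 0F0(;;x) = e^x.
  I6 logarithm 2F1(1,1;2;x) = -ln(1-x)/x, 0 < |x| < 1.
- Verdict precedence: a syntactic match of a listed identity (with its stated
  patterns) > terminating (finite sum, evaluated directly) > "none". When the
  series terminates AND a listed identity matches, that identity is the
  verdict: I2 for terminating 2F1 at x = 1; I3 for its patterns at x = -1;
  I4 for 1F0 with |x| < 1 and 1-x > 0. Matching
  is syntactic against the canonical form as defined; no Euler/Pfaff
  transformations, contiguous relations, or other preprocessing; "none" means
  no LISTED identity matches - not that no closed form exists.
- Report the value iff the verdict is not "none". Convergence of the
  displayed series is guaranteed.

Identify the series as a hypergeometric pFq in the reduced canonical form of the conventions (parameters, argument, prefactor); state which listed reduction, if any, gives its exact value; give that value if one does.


First insight: with t_0 = -1, the denominator's factorial ratio (C = -1) is a lower Pochhammer.
Term ratio: r(k) = (-1) * (k-4) (k+8) / [(k+13) (k+1)] - poly over poly, x = (-1) from leading terms; C = -1 at k = 0.

The series (x = -1) is 2F1: upper {-4, 8}, lower {13}, prefactor -1. Verdict: Kummer's theorem (I3) applies (x = -1; c = 13 equals 1+a-b for upper {-4, 8}: listed pattern). Sum: -99/14.


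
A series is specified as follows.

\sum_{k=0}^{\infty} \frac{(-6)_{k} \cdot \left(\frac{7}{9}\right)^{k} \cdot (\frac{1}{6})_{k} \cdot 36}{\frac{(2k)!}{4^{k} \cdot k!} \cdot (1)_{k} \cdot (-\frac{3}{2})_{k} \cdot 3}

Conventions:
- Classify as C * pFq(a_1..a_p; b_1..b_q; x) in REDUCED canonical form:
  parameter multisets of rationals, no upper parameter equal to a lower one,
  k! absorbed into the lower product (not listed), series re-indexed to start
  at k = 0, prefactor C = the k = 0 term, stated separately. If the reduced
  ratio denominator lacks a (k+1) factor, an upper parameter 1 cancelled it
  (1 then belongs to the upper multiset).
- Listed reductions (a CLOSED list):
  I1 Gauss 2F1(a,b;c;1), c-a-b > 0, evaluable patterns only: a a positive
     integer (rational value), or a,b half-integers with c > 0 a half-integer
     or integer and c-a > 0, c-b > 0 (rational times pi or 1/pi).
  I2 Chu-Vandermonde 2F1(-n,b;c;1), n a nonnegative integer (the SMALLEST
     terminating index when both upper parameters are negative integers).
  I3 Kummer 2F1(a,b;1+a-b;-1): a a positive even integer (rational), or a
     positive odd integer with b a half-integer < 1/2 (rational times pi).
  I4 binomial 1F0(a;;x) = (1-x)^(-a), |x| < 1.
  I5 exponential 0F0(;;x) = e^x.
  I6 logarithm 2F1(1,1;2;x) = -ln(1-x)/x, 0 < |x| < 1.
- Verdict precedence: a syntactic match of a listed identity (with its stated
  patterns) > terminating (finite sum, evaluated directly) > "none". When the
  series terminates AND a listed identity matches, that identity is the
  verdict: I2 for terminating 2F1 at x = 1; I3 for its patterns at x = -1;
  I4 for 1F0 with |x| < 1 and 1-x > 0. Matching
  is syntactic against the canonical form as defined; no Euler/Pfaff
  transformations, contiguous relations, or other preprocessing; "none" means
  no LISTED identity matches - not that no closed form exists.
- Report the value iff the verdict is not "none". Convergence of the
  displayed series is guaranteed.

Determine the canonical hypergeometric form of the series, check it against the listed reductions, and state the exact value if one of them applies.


Key step: t_0 = 12 here, and the lower (2k)!/(4^k k!) block (C = 12) is (1/2)_k.
Adjacent-term ratio: r(k) = \frac{7}{9} * (k-6) (k+\frac{1}{6}) / [(k-\frac{3}{2}) (k+\frac{1}{2}) (k+1)] - rational in k. x = \frac{7}{9}; t_0 = 12; negate the roots.

With C = 12: the canonical form is 2F2(-6, \frac{1}{6}; -\frac{3}{2}, \frac{1}{2}; \frac{7}{9}). Verdict: terminating - the sum ends at index 6 because -6 is a negative integer; exact evaluation follows. Value: \frac{5379318521860}{345191655699}.


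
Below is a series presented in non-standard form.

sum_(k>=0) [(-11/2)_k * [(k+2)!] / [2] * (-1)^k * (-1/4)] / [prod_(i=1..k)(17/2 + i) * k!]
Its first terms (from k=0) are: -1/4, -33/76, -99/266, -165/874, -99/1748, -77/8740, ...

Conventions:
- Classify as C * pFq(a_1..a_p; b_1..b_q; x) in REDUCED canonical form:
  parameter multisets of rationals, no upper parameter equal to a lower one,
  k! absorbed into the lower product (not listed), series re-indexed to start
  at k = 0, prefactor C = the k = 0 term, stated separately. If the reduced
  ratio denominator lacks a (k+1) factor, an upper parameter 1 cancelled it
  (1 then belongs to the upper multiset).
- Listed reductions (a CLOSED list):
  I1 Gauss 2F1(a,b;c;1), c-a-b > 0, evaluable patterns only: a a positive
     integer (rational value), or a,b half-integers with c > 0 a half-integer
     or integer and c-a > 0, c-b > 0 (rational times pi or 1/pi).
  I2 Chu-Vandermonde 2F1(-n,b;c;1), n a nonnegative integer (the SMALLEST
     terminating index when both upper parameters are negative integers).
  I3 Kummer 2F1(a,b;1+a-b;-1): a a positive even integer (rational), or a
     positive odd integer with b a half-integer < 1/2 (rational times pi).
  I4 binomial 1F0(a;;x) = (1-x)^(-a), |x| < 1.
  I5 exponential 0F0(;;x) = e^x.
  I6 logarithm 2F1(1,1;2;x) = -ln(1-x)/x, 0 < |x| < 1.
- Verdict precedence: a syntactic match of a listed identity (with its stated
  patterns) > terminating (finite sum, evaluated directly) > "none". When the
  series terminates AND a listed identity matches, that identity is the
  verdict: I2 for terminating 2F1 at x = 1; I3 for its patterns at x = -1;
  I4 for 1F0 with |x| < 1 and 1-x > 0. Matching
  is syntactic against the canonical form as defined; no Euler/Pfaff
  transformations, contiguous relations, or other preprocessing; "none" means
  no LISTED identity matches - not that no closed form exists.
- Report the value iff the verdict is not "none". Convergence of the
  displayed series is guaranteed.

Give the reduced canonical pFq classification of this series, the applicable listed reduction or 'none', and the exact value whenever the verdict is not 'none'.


First insight: x = (-1) and the factorial ratio (prefactor -1/4) (k+a-1)!/(a-1)! is a rising factorial (a)_k.
Adjacent-term ratio: r(k) = (-1) * (k-11/2) (k+3) / [(k+19/2) (k+1)] - poly over poly, x = (-1) from leading terms; C = -1/4 at k = 0.

Reduced: x = -1, 2F1, upper = {-11/2, 3}, lower = {19/2}, C = -1/4. Verdict at x = -1: Kummer's theorem (I3) matches (x = -1; c = 19/2 equals 1+a-b for upper {-11/2, 3}: listed pattern). Sum: (-109395/262144) * pi.


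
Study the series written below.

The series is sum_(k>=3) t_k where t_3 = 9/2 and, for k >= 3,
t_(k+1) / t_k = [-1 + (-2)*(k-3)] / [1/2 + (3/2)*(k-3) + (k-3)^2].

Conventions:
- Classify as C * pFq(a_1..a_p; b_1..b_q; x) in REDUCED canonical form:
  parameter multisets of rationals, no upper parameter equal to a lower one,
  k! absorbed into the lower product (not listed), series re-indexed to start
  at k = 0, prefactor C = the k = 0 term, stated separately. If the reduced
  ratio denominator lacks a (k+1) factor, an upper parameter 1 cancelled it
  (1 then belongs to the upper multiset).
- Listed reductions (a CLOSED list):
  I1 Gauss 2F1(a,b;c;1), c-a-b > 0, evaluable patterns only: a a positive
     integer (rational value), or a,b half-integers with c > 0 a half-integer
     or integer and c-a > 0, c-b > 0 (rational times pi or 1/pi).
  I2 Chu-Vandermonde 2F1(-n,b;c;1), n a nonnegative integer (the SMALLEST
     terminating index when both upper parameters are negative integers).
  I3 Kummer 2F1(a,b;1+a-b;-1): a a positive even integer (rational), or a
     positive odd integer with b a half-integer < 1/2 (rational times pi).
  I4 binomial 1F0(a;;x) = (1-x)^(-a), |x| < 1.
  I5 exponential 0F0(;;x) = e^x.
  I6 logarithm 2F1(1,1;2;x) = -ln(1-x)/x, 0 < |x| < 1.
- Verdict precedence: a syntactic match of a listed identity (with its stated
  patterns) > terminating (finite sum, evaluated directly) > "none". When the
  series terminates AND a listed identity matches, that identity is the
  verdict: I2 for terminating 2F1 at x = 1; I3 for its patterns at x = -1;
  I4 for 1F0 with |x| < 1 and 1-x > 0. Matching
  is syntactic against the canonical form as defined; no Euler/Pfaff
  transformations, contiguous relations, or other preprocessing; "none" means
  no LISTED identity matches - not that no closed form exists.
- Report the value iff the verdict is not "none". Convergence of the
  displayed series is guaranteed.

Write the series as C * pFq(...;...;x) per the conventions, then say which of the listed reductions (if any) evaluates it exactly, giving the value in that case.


The series (x = -2) is 0F0: upper {-}, lower {-}, prefactor 9/2. Verdict: exponential (I5) fires (the 0F0 exponential series at x = -2). Hence: (9/2) * e^(-2).

Key step: x = (-2) and cancel k + 1/2 from the displayed ratio first; then prefactor 9/2.
Step ratio: r(k) = (-2) * 1 / [(k+1)] - rational in k. x = (-2); t_0 = 9/2; negate the roots.


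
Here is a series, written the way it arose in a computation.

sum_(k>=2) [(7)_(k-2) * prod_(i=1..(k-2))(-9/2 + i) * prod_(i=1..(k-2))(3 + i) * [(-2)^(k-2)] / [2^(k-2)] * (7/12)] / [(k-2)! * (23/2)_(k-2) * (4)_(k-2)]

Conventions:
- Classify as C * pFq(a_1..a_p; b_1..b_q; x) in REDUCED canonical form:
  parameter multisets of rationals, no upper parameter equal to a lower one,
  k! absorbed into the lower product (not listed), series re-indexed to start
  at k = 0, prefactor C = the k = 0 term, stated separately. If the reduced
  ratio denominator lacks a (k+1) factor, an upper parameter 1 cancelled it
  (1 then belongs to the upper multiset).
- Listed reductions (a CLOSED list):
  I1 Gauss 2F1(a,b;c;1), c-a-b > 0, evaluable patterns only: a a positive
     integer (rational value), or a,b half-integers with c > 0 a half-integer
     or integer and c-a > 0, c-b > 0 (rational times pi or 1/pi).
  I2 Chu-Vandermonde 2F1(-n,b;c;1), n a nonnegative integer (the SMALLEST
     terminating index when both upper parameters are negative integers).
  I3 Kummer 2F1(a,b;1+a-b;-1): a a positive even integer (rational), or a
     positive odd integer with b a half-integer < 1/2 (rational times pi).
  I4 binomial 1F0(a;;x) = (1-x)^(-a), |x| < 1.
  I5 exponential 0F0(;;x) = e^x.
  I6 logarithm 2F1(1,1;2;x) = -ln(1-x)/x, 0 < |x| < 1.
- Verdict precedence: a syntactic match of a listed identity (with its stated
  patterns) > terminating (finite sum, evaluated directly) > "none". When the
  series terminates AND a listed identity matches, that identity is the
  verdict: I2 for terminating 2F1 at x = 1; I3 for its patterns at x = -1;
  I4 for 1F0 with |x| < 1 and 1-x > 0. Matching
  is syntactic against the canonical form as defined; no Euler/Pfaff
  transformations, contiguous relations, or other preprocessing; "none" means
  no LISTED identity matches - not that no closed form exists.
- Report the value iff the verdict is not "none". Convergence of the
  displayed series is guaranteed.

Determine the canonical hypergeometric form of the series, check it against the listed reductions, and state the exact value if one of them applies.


The series (x = -1) is 2F1: upper {-7/2, 7}, lower {23/2}, prefactor 7/12. Verdict: Kummer (I3) applies (x = -1; c = 23/2 equals 1+a-b for upper {-7/2, 7}: listed pattern). Its exact value is (33948915/33554432) * pi.

First insight: with t_0 = 7/12, the running product (C = 7/12) telescopes to a rising factorial.
Step ratio: r(k) = (-1) * (k-7/2) (k+7) / [(k+23/2) (k+1)] - rational; roots negated = parameters, x = (-1), C = 7/12.


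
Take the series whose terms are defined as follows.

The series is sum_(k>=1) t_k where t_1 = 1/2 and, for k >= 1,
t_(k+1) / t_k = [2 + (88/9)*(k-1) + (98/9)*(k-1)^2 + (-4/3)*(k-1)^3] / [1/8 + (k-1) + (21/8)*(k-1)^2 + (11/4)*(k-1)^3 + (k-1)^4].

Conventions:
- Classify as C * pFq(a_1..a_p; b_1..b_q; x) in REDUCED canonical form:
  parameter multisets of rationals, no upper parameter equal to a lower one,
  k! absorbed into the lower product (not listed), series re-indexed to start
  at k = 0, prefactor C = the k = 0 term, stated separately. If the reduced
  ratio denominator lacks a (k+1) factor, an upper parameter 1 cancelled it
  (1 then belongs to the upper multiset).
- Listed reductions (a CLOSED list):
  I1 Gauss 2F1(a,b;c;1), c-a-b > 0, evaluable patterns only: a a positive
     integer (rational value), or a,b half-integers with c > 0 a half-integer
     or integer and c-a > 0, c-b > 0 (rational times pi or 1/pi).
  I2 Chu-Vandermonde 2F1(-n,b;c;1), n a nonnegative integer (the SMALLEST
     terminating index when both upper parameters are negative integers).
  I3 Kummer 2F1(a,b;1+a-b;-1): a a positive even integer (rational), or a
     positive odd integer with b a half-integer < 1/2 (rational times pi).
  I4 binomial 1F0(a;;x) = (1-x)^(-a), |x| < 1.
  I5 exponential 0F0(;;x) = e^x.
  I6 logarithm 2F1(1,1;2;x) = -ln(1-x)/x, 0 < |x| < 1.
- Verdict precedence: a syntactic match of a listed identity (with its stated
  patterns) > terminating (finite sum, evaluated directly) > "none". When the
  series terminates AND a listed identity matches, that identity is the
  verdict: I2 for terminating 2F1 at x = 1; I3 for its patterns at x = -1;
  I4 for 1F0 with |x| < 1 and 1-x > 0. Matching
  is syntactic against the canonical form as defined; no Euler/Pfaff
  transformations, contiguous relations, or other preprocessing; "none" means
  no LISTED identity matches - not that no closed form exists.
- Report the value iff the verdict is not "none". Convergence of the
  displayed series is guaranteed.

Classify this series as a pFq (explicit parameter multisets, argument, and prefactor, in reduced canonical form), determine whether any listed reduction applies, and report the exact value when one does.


The series (x = -4/3) is 2F2: upper {-9, 1/3}, lower {1/4, 1}, prefactor 1/2. Verdict: terminating. With -9 upstairs the series is a 10-term polynomial sum; evaluated term by term. Value: 2059712442530962970411/28508931664080981750.

Structural cue: x = (-4/3) and the ratio is unreduced: k + 1/2 divides both sides (prefactor 1/2).
Consecutive-term ratio: r(k) = (-4/3) * (k-9) (k+1/3) / [(k+1/4) (k+1) (k+1)] - rational in k, leading ratio (-4/3); with t_0 = 1/2, classification follows.


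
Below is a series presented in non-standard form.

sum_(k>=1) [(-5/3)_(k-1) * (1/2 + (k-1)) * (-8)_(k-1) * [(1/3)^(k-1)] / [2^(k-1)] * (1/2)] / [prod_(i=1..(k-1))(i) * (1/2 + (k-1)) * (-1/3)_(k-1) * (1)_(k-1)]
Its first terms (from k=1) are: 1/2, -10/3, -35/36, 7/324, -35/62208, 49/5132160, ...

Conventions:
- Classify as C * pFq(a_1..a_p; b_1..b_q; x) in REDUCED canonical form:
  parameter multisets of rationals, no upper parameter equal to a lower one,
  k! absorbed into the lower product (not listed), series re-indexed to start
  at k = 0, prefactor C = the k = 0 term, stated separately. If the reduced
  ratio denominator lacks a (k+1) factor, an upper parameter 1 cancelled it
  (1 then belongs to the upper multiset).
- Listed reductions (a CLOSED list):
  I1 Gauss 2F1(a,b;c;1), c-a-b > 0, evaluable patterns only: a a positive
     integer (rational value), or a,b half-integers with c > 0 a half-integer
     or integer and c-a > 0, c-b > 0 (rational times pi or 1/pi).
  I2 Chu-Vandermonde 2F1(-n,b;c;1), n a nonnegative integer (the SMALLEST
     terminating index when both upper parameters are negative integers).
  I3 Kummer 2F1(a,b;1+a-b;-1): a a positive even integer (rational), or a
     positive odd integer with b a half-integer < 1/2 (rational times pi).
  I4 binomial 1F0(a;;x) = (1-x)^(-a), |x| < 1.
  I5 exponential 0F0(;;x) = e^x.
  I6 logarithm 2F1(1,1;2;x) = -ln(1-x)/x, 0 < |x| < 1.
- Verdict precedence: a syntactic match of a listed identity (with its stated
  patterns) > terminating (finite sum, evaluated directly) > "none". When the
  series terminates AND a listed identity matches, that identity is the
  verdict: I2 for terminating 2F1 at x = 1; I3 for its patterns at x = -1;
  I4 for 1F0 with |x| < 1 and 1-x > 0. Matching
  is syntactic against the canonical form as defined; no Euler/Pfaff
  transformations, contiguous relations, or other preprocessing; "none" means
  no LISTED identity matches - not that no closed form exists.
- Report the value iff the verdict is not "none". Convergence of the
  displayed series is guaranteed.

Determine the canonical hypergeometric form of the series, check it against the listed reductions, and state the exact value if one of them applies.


Classification (C = 1/2): 2F2 with upper {-8, -5/3}, lower {-1/3, 1}, argument x = 1/6. Verdict: terminating. With -8 upstairs the series is a 9-term polynomial sum; evaluated term by term. Value: -47927091897037/12664035901440.

The tell: t_0 = 1/2 here, and the two k-th powers (prefactor 1/2) combine into one argument.
Term ratio: r(k) = (1/6) * (k-8) (k-5/3) / [(k-1/3) (k+1) (k+1)] - rational; roots negated = parameters, x = (1/6), C = 1/2.


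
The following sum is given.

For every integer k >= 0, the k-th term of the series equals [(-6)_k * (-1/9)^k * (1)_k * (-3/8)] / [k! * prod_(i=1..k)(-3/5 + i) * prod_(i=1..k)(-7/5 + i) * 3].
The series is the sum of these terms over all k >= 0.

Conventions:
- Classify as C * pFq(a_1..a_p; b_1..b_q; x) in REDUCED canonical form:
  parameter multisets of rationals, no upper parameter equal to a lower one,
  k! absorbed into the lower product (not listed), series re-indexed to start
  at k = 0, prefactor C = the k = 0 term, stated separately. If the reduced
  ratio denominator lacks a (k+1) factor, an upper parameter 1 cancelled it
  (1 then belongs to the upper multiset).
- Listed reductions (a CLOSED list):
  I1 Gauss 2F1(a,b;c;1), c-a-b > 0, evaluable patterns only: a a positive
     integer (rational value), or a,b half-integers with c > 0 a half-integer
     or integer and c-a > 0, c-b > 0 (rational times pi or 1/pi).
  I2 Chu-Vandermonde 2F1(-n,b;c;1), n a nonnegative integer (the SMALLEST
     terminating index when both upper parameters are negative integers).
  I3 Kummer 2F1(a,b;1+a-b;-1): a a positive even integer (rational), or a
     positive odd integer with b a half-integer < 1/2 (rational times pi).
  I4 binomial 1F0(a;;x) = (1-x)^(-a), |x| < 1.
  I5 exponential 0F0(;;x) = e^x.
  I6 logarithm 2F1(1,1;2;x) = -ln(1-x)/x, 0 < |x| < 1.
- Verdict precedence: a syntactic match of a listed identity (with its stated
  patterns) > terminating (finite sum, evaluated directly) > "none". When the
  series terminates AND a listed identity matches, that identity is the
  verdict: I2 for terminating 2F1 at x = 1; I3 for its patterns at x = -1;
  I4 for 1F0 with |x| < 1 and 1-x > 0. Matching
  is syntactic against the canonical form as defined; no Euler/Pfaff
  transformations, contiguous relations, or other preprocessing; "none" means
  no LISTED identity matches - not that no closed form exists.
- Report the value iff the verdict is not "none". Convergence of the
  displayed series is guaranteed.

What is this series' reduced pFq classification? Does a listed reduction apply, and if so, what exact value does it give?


Prefactor -1/8, argument -1/9: 2F2 with upper {-6, 1} over lower {-2/5, 2/5}. Verdict: terminating - no listed pattern fits, but -6 in the upper list cuts the series at k = 6; direct evaluation. Hence: 5057296879466347/6469670084701824.

Key step: x = (-1/9) and the lower running product (C = -1/8, x = -1/9) is a rising factorial.
Ratio: r(k) = (-1/9) * (k-6) (k+1) / [(k-2/5) (k+2/5) (k+1)] - rational in k. x = (-1/9); t_0 = -1/8; negate the roots.
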